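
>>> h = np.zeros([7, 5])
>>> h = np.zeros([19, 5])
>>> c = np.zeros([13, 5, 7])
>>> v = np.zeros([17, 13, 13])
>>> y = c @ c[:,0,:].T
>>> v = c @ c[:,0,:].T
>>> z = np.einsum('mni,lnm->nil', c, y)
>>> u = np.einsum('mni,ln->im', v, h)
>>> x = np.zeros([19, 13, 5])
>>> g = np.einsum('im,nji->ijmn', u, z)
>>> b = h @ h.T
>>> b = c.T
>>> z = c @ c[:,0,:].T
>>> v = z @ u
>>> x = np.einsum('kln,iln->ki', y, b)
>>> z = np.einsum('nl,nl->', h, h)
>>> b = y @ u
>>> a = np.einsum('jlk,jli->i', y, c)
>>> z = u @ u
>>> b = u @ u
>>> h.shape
(19, 5)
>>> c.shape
(13, 5, 7)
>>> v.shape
(13, 5, 13)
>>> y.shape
(13, 5, 13)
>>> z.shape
(13, 13)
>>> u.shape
(13, 13)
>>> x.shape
(13, 7)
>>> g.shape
(13, 7, 13, 5)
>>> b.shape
(13, 13)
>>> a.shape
(7,)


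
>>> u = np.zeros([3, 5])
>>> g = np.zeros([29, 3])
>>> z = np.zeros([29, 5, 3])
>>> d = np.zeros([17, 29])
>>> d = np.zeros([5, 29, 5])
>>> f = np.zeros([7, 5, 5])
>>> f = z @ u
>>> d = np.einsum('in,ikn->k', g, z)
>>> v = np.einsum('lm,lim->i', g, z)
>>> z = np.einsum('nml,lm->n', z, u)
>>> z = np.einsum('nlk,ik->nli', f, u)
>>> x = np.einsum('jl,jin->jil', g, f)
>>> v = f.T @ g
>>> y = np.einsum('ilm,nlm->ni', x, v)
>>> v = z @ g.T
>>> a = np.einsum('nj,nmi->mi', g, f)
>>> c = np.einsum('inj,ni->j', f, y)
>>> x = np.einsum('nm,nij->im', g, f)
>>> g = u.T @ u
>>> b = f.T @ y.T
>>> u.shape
(3, 5)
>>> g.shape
(5, 5)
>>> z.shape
(29, 5, 3)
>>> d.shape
(5,)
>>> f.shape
(29, 5, 5)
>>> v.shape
(29, 5, 29)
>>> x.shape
(5, 3)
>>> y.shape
(5, 29)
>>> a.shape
(5, 5)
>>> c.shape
(5,)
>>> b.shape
(5, 5, 5)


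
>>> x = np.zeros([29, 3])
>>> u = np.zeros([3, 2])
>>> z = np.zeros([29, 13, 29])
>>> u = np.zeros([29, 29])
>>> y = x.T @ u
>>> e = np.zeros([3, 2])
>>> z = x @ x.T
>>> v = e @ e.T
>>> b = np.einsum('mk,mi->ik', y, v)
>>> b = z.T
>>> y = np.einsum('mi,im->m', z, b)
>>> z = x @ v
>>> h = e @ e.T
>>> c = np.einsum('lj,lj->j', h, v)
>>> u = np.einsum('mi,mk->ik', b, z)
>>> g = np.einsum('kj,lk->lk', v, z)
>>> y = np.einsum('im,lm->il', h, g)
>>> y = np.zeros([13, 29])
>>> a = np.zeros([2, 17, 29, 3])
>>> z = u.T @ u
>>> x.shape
(29, 3)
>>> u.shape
(29, 3)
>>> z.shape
(3, 3)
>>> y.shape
(13, 29)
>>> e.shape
(3, 2)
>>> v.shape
(3, 3)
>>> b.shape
(29, 29)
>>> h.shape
(3, 3)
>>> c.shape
(3,)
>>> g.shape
(29, 3)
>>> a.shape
(2, 17, 29, 3)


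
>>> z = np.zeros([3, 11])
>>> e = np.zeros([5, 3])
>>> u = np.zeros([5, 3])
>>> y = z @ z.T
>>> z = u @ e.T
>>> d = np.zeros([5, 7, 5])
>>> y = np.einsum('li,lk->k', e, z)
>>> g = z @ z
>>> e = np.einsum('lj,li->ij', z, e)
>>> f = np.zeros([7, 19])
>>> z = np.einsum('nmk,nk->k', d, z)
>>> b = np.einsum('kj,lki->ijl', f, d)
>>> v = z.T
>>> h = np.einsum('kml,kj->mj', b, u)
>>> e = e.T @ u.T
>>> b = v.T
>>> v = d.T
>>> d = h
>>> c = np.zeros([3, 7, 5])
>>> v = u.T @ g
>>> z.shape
(5,)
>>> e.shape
(5, 5)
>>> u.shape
(5, 3)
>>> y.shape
(5,)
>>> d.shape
(19, 3)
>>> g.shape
(5, 5)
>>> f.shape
(7, 19)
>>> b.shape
(5,)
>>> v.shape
(3, 5)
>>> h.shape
(19, 3)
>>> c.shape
(3, 7, 5)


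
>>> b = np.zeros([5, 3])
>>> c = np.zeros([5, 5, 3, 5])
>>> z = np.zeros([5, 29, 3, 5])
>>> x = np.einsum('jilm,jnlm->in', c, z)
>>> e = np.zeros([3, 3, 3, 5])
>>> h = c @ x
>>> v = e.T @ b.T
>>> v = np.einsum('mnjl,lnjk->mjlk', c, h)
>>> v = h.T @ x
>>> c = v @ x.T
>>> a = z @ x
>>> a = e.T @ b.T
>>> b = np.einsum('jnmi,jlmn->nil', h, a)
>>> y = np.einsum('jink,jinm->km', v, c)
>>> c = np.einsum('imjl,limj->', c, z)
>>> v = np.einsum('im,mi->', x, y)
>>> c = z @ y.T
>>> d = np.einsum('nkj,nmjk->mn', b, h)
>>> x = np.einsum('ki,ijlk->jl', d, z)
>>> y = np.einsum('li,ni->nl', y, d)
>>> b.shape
(5, 29, 3)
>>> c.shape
(5, 29, 3, 29)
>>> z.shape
(5, 29, 3, 5)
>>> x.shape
(29, 3)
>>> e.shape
(3, 3, 3, 5)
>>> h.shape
(5, 5, 3, 29)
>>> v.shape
()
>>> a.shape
(5, 3, 3, 5)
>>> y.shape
(5, 29)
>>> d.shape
(5, 5)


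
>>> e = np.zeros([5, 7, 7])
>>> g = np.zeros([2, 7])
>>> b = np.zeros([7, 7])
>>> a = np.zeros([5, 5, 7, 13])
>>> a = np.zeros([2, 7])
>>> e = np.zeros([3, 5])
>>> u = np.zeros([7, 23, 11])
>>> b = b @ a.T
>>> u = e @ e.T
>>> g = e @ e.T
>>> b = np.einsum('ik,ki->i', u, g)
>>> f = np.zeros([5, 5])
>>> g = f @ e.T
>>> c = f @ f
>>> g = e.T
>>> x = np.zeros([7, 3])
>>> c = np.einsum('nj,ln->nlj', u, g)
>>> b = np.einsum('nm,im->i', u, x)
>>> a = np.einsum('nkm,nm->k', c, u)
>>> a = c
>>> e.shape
(3, 5)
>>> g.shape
(5, 3)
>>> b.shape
(7,)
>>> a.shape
(3, 5, 3)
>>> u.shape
(3, 3)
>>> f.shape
(5, 5)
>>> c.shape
(3, 5, 3)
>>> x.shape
(7, 3)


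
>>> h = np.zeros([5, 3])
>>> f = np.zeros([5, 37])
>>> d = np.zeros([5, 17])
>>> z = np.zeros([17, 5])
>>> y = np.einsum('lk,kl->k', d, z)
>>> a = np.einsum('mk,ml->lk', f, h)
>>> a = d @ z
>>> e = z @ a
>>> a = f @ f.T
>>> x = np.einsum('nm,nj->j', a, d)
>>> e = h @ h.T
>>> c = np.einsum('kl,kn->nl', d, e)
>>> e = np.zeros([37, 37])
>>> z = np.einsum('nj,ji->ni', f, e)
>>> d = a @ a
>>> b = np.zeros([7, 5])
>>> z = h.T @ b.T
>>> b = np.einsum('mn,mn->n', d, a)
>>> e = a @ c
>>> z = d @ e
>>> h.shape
(5, 3)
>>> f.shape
(5, 37)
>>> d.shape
(5, 5)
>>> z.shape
(5, 17)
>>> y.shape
(17,)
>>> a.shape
(5, 5)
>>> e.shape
(5, 17)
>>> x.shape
(17,)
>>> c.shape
(5, 17)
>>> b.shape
(5,)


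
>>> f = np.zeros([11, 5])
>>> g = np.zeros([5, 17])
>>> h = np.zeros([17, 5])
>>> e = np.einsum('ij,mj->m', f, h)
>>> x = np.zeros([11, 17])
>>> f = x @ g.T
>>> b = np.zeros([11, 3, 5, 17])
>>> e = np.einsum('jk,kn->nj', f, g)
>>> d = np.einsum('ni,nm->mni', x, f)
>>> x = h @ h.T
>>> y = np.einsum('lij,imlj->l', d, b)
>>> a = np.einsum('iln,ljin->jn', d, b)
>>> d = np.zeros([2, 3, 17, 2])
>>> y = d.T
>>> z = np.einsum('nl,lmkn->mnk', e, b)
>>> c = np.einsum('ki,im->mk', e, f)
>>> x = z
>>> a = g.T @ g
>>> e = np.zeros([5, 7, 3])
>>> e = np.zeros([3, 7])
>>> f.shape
(11, 5)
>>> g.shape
(5, 17)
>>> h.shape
(17, 5)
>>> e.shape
(3, 7)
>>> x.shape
(3, 17, 5)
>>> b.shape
(11, 3, 5, 17)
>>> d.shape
(2, 3, 17, 2)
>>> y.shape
(2, 17, 3, 2)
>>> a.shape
(17, 17)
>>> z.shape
(3, 17, 5)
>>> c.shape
(5, 17)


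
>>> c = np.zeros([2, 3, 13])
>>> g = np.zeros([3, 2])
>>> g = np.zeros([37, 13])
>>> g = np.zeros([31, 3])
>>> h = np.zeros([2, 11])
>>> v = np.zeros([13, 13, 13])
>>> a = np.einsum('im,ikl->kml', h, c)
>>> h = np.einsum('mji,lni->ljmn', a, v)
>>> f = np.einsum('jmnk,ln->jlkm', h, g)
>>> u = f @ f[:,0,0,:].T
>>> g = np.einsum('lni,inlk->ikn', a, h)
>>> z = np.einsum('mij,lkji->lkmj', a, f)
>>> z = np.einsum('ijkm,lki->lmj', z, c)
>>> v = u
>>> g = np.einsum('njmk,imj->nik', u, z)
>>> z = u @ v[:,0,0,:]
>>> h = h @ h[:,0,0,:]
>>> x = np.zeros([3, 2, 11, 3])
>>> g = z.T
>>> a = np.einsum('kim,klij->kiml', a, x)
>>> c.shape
(2, 3, 13)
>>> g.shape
(13, 13, 31, 13)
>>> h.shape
(13, 11, 3, 13)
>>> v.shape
(13, 31, 13, 13)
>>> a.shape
(3, 11, 13, 2)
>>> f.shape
(13, 31, 13, 11)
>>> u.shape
(13, 31, 13, 13)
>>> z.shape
(13, 31, 13, 13)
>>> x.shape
(3, 2, 11, 3)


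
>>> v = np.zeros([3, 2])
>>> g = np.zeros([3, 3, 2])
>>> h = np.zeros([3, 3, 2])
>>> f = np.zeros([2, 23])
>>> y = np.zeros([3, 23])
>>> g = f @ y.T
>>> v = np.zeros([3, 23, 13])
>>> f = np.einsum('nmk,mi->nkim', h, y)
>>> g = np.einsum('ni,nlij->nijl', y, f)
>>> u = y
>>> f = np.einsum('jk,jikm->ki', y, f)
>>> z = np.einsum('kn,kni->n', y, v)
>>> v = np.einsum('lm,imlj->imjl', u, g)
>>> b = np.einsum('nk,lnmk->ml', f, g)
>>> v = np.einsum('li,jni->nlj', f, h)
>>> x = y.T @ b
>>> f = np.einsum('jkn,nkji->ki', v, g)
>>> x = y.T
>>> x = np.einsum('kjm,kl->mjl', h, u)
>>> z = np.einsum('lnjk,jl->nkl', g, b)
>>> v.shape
(3, 23, 3)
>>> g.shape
(3, 23, 3, 2)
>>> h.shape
(3, 3, 2)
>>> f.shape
(23, 2)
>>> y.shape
(3, 23)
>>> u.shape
(3, 23)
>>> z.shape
(23, 2, 3)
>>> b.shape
(3, 3)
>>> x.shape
(2, 3, 23)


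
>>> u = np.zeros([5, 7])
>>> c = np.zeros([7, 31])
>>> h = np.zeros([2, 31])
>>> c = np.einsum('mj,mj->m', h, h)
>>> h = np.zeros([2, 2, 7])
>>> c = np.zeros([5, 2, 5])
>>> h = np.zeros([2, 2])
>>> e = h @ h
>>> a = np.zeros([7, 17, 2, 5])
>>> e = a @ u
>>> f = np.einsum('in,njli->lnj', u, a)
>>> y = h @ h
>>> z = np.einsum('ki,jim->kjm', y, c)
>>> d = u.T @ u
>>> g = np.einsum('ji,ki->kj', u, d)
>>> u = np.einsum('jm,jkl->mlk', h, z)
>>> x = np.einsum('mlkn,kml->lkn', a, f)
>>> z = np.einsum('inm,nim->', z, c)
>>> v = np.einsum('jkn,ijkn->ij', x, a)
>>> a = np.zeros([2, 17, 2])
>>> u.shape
(2, 5, 5)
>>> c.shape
(5, 2, 5)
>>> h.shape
(2, 2)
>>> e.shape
(7, 17, 2, 7)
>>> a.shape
(2, 17, 2)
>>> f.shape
(2, 7, 17)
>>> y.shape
(2, 2)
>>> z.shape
()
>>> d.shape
(7, 7)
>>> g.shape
(7, 5)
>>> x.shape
(17, 2, 5)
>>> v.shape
(7, 17)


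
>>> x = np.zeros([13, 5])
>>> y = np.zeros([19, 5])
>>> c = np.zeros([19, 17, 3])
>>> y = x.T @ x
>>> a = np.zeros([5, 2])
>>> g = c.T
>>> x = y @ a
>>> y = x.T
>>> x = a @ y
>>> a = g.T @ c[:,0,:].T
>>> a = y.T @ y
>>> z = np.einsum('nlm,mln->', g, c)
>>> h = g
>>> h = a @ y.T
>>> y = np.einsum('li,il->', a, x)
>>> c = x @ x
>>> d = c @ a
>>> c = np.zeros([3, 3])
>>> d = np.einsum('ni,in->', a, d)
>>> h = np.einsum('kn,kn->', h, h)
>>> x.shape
(5, 5)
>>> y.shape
()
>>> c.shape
(3, 3)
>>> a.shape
(5, 5)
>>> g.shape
(3, 17, 19)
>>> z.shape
()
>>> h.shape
()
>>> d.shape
()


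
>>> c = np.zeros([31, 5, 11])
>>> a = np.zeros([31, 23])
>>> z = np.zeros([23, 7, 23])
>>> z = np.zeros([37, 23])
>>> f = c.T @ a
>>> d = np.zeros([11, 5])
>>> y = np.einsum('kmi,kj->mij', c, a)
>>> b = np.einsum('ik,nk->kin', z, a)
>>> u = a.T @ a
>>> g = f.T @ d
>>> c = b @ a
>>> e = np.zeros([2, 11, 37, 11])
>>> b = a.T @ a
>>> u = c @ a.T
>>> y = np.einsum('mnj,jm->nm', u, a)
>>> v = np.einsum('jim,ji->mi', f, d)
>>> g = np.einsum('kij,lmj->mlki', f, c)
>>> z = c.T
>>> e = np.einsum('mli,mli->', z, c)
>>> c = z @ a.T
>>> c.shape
(23, 37, 31)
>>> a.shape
(31, 23)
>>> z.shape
(23, 37, 23)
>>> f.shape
(11, 5, 23)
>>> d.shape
(11, 5)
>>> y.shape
(37, 23)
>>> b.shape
(23, 23)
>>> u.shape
(23, 37, 31)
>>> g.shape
(37, 23, 11, 5)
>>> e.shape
()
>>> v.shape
(23, 5)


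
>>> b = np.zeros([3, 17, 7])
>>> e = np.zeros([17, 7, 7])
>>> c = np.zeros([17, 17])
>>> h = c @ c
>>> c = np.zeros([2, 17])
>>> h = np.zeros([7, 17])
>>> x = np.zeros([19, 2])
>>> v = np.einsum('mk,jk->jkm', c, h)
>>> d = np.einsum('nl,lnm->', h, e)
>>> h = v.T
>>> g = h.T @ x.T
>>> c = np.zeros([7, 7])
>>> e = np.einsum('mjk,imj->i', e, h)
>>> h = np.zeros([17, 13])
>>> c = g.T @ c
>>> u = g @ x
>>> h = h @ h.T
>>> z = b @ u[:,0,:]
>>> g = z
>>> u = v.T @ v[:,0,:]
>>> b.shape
(3, 17, 7)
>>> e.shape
(2,)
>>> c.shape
(19, 17, 7)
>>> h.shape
(17, 17)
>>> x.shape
(19, 2)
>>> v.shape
(7, 17, 2)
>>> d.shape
()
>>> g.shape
(3, 17, 2)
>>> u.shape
(2, 17, 2)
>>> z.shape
(3, 17, 2)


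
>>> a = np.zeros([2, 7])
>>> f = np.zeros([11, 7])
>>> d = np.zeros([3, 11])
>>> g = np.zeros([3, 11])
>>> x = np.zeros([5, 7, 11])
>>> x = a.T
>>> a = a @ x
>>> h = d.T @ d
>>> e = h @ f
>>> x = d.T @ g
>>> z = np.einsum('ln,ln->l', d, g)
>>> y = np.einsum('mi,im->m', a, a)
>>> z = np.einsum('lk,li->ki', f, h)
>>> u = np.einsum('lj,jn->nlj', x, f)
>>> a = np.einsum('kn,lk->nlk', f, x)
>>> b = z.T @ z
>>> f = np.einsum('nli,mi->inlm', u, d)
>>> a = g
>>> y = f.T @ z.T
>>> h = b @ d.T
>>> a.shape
(3, 11)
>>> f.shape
(11, 7, 11, 3)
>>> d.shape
(3, 11)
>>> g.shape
(3, 11)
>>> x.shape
(11, 11)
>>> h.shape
(11, 3)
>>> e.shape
(11, 7)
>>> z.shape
(7, 11)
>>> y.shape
(3, 11, 7, 7)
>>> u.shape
(7, 11, 11)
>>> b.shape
(11, 11)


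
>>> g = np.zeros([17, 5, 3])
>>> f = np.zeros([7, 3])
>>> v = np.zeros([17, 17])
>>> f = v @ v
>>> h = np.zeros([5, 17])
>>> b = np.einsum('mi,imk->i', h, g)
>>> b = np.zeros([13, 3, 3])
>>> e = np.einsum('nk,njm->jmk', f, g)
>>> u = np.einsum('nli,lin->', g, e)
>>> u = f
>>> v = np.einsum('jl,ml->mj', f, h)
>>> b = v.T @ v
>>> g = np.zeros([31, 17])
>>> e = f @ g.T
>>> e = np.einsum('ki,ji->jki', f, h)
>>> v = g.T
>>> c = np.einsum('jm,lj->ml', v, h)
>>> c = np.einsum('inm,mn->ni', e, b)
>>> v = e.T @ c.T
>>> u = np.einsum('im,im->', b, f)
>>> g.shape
(31, 17)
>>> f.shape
(17, 17)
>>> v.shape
(17, 17, 17)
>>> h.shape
(5, 17)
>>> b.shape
(17, 17)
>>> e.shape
(5, 17, 17)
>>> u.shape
()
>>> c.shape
(17, 5)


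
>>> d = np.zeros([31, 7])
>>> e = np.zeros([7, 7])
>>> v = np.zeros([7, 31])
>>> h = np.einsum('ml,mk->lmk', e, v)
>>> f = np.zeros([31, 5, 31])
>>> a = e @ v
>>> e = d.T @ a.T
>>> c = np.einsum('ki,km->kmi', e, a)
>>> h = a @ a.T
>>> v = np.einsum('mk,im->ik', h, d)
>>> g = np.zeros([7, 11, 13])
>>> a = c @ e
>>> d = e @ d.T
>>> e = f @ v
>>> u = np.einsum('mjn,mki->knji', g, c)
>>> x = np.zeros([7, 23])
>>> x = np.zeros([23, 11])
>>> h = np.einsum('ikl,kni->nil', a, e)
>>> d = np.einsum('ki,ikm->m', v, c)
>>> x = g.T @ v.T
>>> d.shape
(7,)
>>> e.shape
(31, 5, 7)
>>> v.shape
(31, 7)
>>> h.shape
(5, 7, 7)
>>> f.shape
(31, 5, 31)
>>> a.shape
(7, 31, 7)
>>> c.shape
(7, 31, 7)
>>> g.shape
(7, 11, 13)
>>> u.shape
(31, 13, 11, 7)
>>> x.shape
(13, 11, 31)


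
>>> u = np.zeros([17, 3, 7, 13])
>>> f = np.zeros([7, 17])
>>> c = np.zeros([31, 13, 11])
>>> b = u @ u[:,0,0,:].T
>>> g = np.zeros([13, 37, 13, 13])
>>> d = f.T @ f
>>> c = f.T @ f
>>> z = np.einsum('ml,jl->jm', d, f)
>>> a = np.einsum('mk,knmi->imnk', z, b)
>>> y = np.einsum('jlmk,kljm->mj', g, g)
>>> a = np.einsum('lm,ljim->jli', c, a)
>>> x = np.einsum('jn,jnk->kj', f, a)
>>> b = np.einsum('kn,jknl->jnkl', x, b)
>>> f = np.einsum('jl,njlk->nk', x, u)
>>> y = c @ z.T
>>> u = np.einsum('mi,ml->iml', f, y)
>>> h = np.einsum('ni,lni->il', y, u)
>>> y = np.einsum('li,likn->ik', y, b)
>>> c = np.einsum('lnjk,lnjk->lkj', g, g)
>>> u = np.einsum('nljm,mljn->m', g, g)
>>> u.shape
(13,)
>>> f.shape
(17, 13)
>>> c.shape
(13, 13, 13)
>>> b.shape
(17, 7, 3, 17)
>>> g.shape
(13, 37, 13, 13)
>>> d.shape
(17, 17)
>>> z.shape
(7, 17)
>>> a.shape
(7, 17, 3)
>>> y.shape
(7, 3)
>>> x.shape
(3, 7)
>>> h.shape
(7, 13)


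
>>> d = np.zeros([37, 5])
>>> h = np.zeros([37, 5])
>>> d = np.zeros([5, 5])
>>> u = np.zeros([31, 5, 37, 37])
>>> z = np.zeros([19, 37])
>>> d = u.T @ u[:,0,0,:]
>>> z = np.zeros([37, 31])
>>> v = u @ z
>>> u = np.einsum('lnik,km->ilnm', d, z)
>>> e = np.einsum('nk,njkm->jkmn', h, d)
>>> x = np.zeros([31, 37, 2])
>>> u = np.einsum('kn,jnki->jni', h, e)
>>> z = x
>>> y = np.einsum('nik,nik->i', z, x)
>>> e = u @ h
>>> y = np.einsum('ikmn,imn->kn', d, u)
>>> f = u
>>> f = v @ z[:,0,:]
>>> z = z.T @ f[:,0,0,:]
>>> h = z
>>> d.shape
(37, 37, 5, 37)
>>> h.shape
(2, 37, 2)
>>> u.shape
(37, 5, 37)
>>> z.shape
(2, 37, 2)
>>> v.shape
(31, 5, 37, 31)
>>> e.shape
(37, 5, 5)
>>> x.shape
(31, 37, 2)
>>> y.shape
(37, 37)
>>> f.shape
(31, 5, 37, 2)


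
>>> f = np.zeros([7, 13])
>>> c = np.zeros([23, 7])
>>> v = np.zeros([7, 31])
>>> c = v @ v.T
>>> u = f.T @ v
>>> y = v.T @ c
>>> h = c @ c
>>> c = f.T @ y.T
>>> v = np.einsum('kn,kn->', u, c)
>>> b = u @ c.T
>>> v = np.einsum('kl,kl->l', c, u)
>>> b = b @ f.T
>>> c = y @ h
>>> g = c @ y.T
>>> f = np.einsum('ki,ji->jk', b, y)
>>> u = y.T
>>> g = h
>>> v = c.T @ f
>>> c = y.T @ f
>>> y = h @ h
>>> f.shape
(31, 13)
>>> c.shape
(7, 13)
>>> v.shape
(7, 13)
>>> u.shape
(7, 31)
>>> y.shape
(7, 7)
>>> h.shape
(7, 7)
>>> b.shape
(13, 7)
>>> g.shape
(7, 7)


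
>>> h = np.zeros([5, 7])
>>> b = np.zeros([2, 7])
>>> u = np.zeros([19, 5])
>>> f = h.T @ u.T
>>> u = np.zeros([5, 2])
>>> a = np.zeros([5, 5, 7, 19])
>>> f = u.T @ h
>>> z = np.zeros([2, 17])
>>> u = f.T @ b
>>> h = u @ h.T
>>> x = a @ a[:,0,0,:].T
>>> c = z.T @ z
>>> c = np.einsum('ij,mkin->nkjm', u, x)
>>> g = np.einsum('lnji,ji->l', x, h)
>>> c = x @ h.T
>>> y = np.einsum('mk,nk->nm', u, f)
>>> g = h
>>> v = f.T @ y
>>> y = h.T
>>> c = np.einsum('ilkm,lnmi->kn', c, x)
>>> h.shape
(7, 5)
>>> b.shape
(2, 7)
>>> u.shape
(7, 7)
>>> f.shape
(2, 7)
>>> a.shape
(5, 5, 7, 19)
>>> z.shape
(2, 17)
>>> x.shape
(5, 5, 7, 5)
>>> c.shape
(7, 5)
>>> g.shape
(7, 5)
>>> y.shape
(5, 7)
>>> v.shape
(7, 7)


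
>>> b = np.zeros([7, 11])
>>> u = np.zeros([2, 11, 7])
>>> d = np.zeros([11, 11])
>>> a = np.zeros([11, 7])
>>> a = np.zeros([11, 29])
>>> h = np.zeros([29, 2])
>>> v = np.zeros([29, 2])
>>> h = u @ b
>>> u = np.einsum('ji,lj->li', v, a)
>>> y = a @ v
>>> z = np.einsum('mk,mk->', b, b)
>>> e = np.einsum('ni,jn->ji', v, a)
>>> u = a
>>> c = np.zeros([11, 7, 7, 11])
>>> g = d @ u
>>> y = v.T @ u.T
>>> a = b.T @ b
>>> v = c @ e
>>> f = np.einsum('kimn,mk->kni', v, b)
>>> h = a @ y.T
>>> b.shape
(7, 11)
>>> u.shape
(11, 29)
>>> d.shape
(11, 11)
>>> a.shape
(11, 11)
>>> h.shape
(11, 2)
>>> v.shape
(11, 7, 7, 2)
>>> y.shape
(2, 11)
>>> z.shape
()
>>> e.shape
(11, 2)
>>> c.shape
(11, 7, 7, 11)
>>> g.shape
(11, 29)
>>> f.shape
(11, 2, 7)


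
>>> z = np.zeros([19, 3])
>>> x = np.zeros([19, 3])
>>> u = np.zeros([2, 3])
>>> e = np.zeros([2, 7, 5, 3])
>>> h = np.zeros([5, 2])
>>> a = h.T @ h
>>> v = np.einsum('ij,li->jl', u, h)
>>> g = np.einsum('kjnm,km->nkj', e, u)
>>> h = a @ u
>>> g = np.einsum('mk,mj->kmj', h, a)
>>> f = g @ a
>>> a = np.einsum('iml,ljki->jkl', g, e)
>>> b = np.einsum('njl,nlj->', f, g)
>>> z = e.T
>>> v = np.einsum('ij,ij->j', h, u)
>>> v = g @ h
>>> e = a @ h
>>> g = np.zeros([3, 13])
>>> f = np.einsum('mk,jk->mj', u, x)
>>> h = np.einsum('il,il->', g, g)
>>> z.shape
(3, 5, 7, 2)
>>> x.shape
(19, 3)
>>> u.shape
(2, 3)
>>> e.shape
(7, 5, 3)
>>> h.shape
()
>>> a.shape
(7, 5, 2)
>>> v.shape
(3, 2, 3)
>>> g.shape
(3, 13)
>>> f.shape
(2, 19)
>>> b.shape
()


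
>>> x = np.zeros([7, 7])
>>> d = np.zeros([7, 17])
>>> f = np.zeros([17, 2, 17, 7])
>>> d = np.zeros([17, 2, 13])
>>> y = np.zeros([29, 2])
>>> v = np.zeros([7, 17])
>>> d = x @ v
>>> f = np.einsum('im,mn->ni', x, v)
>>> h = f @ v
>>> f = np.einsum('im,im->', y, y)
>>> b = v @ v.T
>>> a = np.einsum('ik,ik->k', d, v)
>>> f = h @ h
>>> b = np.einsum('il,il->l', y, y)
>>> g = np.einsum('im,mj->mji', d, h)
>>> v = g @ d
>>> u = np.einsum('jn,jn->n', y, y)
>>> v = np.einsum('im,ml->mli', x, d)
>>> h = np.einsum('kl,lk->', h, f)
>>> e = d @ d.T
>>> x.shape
(7, 7)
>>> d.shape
(7, 17)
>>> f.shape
(17, 17)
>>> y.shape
(29, 2)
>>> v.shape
(7, 17, 7)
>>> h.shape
()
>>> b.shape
(2,)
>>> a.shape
(17,)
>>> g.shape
(17, 17, 7)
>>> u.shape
(2,)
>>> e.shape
(7, 7)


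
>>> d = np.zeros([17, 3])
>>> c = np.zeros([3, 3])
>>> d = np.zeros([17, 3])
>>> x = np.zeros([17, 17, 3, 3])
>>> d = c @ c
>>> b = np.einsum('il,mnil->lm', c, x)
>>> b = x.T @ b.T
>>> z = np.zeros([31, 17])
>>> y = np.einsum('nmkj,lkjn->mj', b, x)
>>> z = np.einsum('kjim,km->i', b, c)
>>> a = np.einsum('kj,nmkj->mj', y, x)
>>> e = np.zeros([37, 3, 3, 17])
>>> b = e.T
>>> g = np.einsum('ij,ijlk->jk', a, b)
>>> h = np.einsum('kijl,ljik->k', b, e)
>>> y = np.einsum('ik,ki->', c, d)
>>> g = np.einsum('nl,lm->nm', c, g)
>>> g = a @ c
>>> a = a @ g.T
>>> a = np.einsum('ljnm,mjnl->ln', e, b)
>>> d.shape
(3, 3)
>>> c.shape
(3, 3)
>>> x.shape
(17, 17, 3, 3)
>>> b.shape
(17, 3, 3, 37)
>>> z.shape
(17,)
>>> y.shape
()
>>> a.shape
(37, 3)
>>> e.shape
(37, 3, 3, 17)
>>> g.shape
(17, 3)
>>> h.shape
(17,)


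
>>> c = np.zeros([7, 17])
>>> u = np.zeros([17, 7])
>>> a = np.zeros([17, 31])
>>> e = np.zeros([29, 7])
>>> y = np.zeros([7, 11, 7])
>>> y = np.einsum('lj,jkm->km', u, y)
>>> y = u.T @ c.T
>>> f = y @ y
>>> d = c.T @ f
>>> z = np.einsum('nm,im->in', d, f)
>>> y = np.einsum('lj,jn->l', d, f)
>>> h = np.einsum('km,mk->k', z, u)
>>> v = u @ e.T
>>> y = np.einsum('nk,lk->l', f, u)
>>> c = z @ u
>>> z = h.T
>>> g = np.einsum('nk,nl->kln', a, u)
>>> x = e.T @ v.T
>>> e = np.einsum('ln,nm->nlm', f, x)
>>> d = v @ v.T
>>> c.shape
(7, 7)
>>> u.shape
(17, 7)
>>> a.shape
(17, 31)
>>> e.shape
(7, 7, 17)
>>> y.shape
(17,)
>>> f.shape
(7, 7)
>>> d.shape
(17, 17)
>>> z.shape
(7,)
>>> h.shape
(7,)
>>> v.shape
(17, 29)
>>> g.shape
(31, 7, 17)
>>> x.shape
(7, 17)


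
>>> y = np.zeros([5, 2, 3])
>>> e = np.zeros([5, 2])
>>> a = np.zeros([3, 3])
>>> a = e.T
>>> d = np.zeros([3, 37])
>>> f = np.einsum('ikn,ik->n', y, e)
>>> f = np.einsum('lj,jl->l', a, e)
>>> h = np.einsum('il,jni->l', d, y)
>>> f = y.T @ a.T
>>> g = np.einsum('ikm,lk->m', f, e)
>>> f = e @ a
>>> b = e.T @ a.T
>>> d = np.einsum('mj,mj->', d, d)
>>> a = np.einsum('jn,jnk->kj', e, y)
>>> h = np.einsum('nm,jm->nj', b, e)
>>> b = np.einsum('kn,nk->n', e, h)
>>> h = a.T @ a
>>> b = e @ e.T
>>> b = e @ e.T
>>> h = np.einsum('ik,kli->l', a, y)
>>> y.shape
(5, 2, 3)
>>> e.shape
(5, 2)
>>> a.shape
(3, 5)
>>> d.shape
()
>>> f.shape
(5, 5)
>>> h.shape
(2,)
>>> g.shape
(2,)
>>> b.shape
(5, 5)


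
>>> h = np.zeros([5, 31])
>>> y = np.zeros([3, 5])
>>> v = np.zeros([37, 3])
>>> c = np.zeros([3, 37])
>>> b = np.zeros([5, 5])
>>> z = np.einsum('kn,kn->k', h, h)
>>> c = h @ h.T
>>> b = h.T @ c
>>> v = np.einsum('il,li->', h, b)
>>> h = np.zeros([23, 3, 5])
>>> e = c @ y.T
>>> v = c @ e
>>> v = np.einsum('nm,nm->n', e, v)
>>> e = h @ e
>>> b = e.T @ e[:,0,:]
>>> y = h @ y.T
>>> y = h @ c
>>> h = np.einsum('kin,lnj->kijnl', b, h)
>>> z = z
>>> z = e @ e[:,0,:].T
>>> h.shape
(3, 3, 5, 3, 23)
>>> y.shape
(23, 3, 5)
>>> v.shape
(5,)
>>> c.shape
(5, 5)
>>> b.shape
(3, 3, 3)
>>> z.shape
(23, 3, 23)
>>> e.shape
(23, 3, 3)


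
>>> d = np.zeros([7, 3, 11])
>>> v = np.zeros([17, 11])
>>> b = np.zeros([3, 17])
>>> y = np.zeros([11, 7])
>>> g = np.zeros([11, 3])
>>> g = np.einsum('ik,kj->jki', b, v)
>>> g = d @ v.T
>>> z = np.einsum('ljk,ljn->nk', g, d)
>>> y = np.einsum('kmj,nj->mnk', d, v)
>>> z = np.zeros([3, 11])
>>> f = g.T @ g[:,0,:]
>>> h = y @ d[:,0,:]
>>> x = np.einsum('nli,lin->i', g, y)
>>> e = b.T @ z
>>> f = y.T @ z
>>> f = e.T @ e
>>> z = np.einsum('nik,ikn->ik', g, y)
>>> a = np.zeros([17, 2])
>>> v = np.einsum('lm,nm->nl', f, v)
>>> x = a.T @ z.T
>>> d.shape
(7, 3, 11)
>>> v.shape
(17, 11)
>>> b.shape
(3, 17)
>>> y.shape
(3, 17, 7)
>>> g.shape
(7, 3, 17)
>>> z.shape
(3, 17)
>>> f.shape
(11, 11)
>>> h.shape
(3, 17, 11)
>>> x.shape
(2, 3)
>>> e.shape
(17, 11)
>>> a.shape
(17, 2)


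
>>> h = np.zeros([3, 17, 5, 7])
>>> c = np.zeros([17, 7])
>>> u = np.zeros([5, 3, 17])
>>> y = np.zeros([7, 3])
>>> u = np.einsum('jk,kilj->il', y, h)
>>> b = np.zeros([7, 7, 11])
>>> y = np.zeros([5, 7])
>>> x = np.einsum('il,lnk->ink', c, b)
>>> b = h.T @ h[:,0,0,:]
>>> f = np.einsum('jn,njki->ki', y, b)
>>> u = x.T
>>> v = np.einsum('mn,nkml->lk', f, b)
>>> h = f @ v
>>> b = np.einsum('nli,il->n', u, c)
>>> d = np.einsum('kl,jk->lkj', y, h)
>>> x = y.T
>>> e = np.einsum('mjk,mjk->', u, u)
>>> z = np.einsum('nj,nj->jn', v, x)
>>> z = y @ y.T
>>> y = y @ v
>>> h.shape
(17, 5)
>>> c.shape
(17, 7)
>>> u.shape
(11, 7, 17)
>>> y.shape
(5, 5)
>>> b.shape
(11,)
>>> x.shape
(7, 5)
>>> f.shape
(17, 7)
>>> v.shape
(7, 5)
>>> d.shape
(7, 5, 17)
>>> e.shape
()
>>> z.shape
(5, 5)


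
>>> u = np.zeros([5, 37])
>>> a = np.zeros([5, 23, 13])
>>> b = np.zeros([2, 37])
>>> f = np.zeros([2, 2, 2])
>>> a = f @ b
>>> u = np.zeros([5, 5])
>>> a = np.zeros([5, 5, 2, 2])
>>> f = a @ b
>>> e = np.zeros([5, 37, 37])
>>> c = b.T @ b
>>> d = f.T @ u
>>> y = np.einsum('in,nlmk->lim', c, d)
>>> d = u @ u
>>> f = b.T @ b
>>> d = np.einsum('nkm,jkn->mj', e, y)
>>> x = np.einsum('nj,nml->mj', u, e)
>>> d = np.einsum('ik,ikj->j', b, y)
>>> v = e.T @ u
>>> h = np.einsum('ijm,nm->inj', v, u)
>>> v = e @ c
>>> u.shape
(5, 5)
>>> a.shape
(5, 5, 2, 2)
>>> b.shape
(2, 37)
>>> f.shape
(37, 37)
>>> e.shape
(5, 37, 37)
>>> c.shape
(37, 37)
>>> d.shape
(5,)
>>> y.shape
(2, 37, 5)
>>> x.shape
(37, 5)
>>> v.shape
(5, 37, 37)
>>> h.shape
(37, 5, 37)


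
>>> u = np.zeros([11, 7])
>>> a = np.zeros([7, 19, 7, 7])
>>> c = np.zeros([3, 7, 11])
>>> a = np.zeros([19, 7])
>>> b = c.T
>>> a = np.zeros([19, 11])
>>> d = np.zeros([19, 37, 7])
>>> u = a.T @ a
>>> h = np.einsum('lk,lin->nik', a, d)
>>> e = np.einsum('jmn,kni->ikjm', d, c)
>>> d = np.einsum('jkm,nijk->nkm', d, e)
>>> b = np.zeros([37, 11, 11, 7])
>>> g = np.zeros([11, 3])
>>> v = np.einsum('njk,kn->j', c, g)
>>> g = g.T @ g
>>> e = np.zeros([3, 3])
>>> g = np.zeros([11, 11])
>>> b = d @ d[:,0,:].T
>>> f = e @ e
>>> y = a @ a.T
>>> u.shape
(11, 11)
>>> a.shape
(19, 11)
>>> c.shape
(3, 7, 11)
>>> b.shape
(11, 37, 11)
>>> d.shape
(11, 37, 7)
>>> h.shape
(7, 37, 11)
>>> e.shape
(3, 3)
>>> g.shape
(11, 11)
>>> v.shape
(7,)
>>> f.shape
(3, 3)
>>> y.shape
(19, 19)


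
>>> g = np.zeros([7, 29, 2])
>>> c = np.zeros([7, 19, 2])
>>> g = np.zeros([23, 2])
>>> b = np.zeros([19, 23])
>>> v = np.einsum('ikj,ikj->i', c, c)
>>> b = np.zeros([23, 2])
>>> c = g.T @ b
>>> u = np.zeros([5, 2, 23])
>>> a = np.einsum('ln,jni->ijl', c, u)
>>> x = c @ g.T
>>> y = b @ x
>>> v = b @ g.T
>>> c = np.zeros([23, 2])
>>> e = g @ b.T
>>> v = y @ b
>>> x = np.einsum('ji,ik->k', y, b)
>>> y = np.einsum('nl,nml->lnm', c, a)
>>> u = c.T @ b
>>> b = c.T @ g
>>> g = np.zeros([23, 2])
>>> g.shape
(23, 2)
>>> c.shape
(23, 2)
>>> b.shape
(2, 2)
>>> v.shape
(23, 2)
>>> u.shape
(2, 2)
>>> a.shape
(23, 5, 2)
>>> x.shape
(2,)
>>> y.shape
(2, 23, 5)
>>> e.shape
(23, 23)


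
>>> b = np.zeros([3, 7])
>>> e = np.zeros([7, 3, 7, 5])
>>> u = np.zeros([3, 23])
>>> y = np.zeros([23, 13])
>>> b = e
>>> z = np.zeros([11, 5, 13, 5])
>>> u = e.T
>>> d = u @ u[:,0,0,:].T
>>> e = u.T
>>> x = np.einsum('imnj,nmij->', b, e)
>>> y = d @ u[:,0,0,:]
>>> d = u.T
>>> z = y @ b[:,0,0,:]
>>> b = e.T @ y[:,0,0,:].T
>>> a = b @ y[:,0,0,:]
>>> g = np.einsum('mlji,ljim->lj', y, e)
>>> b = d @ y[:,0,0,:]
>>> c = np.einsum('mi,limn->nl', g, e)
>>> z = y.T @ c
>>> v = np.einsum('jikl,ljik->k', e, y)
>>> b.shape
(7, 3, 7, 7)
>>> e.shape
(7, 3, 7, 5)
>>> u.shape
(5, 7, 3, 7)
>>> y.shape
(5, 7, 3, 7)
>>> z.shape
(7, 3, 7, 7)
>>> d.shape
(7, 3, 7, 5)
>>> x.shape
()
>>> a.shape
(5, 7, 3, 7)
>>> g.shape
(7, 3)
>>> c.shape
(5, 7)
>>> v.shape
(7,)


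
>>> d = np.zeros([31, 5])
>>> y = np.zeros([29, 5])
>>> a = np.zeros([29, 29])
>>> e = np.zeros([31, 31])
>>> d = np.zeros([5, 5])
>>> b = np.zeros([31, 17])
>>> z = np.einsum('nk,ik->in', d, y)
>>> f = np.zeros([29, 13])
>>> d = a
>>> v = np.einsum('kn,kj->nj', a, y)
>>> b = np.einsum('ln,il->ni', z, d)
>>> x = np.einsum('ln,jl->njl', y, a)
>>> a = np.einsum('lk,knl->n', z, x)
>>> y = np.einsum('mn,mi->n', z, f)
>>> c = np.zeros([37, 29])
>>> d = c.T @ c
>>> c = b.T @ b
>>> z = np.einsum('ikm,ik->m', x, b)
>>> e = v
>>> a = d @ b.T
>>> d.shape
(29, 29)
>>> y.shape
(5,)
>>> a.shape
(29, 5)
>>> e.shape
(29, 5)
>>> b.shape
(5, 29)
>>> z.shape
(29,)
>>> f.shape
(29, 13)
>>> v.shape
(29, 5)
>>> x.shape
(5, 29, 29)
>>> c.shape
(29, 29)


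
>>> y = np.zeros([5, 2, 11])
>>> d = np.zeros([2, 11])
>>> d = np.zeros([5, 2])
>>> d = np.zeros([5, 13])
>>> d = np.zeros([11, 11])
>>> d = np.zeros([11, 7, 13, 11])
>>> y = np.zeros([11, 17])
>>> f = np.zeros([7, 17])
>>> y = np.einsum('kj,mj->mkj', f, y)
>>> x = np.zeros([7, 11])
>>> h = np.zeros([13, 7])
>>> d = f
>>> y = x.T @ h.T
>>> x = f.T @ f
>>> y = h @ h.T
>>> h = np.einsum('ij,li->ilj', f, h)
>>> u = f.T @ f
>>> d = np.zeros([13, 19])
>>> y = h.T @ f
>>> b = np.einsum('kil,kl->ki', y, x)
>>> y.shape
(17, 13, 17)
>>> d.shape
(13, 19)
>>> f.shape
(7, 17)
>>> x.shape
(17, 17)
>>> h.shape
(7, 13, 17)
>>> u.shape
(17, 17)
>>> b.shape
(17, 13)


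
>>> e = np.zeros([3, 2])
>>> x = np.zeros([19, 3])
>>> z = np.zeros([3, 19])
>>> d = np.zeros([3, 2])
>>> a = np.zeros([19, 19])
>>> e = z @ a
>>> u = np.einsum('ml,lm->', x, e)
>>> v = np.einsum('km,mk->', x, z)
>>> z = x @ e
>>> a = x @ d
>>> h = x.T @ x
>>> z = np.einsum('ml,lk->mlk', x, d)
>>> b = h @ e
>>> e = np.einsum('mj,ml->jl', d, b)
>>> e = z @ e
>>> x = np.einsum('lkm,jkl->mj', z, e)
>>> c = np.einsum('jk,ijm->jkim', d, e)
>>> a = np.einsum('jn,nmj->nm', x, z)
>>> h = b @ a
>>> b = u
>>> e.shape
(19, 3, 19)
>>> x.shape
(2, 19)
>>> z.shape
(19, 3, 2)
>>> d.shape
(3, 2)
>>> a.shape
(19, 3)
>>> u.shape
()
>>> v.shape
()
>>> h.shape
(3, 3)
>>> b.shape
()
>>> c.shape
(3, 2, 19, 19)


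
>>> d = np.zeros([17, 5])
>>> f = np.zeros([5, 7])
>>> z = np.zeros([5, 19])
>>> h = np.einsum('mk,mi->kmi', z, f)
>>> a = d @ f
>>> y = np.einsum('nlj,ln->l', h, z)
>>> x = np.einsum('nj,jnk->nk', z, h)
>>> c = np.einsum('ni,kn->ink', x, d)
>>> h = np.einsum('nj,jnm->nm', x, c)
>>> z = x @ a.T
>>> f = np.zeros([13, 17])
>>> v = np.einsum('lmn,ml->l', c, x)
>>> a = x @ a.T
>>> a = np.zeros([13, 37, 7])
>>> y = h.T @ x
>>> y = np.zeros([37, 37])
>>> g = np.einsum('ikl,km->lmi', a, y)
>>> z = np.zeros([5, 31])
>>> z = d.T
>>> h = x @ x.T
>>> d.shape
(17, 5)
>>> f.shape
(13, 17)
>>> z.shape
(5, 17)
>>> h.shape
(5, 5)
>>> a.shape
(13, 37, 7)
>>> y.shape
(37, 37)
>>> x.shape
(5, 7)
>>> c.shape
(7, 5, 17)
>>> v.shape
(7,)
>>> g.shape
(7, 37, 13)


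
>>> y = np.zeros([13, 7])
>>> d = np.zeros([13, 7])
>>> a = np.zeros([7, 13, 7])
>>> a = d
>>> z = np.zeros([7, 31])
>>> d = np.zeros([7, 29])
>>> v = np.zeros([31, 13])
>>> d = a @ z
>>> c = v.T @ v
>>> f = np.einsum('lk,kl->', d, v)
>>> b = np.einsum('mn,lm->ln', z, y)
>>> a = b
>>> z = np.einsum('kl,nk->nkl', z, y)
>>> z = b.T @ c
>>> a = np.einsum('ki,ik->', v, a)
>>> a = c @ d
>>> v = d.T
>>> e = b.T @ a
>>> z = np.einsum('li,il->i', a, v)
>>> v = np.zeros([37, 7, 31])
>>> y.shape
(13, 7)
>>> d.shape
(13, 31)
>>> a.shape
(13, 31)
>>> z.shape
(31,)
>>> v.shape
(37, 7, 31)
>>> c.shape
(13, 13)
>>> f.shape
()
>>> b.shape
(13, 31)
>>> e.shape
(31, 31)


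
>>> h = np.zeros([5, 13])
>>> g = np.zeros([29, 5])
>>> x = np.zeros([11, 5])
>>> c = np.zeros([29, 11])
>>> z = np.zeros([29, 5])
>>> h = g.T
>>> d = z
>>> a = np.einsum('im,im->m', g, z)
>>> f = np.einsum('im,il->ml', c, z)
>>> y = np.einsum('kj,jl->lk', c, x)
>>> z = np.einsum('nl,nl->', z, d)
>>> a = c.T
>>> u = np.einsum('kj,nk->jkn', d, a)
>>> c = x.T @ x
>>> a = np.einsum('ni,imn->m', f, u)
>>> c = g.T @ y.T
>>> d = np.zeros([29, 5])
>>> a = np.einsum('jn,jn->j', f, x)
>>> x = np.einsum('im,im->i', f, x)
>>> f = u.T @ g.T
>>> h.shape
(5, 29)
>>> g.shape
(29, 5)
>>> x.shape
(11,)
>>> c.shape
(5, 5)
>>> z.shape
()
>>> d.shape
(29, 5)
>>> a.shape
(11,)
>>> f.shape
(11, 29, 29)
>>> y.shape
(5, 29)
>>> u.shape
(5, 29, 11)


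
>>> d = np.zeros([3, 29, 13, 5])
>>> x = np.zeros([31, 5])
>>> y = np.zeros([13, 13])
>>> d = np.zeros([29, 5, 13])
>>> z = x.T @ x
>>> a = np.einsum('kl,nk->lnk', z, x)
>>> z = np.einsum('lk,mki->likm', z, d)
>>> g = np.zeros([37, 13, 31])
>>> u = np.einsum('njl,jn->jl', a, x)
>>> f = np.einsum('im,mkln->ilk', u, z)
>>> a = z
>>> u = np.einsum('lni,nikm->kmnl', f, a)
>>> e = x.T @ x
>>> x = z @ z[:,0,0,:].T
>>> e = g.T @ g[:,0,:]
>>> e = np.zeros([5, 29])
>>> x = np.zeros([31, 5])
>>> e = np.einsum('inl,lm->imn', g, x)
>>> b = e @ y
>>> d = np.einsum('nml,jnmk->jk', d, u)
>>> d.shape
(5, 31)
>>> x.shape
(31, 5)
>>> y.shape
(13, 13)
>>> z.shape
(5, 13, 5, 29)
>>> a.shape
(5, 13, 5, 29)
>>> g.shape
(37, 13, 31)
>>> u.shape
(5, 29, 5, 31)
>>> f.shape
(31, 5, 13)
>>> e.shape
(37, 5, 13)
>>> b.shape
(37, 5, 13)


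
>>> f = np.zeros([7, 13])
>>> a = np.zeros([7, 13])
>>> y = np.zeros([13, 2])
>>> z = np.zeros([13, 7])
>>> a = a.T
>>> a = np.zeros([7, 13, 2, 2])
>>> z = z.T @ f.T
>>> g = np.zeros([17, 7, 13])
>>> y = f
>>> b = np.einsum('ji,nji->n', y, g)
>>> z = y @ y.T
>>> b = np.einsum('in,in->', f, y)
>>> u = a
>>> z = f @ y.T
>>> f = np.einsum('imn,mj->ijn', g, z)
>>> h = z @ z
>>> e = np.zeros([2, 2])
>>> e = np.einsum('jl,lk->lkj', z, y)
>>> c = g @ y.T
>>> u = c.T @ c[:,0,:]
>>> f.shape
(17, 7, 13)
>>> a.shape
(7, 13, 2, 2)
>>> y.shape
(7, 13)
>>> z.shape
(7, 7)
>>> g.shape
(17, 7, 13)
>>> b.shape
()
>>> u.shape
(7, 7, 7)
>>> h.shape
(7, 7)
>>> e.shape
(7, 13, 7)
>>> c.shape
(17, 7, 7)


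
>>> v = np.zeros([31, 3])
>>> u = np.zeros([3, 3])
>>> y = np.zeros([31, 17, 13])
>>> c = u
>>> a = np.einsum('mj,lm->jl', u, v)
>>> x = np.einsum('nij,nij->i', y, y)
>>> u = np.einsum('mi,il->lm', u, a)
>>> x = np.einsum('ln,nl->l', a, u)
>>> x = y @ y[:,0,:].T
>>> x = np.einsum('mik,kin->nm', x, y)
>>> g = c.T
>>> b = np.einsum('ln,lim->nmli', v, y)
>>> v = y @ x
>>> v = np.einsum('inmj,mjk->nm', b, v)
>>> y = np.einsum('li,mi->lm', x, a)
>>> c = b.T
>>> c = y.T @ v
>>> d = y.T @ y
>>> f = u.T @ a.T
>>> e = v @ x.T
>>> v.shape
(13, 31)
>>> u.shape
(31, 3)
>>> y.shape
(13, 3)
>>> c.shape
(3, 31)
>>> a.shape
(3, 31)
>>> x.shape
(13, 31)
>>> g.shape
(3, 3)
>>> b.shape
(3, 13, 31, 17)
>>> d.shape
(3, 3)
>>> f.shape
(3, 3)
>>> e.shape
(13, 13)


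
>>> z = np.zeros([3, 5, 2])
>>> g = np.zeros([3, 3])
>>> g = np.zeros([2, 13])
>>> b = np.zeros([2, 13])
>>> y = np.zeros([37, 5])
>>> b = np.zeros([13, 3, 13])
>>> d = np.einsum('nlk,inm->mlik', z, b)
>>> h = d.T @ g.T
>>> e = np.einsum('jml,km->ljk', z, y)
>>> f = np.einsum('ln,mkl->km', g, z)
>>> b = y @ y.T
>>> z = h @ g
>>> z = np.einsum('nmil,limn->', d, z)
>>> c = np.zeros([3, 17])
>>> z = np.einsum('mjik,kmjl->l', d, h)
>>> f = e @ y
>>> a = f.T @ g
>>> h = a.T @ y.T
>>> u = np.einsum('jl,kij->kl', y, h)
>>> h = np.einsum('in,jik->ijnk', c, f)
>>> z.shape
(2,)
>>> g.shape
(2, 13)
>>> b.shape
(37, 37)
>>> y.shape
(37, 5)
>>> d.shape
(13, 5, 13, 2)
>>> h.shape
(3, 2, 17, 5)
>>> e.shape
(2, 3, 37)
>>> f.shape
(2, 3, 5)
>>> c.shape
(3, 17)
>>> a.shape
(5, 3, 13)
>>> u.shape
(13, 5)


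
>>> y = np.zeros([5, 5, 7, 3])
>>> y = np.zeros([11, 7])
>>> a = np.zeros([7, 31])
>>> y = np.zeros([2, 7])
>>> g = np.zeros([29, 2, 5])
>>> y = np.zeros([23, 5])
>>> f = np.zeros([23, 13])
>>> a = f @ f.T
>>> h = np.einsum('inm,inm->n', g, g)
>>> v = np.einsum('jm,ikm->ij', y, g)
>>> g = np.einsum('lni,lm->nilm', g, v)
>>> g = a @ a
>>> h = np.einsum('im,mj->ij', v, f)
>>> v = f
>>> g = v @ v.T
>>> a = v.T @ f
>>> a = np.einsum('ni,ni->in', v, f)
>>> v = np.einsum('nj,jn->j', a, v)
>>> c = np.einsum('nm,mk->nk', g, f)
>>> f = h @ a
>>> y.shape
(23, 5)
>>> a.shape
(13, 23)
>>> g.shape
(23, 23)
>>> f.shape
(29, 23)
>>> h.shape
(29, 13)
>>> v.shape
(23,)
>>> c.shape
(23, 13)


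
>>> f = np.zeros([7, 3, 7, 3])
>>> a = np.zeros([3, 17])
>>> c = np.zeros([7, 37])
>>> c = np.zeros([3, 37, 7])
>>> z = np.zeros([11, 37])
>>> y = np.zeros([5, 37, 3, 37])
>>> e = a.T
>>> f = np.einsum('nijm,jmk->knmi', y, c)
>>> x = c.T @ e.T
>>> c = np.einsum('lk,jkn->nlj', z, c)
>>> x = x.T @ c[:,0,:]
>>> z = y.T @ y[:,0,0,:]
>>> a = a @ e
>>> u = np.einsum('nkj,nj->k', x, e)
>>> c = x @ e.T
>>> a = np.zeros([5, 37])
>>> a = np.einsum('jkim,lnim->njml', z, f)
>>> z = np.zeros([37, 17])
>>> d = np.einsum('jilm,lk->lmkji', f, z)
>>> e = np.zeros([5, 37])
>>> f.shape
(7, 5, 37, 37)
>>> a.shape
(5, 37, 37, 7)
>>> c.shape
(17, 37, 17)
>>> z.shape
(37, 17)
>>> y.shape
(5, 37, 3, 37)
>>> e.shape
(5, 37)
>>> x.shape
(17, 37, 3)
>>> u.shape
(37,)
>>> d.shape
(37, 37, 17, 7, 5)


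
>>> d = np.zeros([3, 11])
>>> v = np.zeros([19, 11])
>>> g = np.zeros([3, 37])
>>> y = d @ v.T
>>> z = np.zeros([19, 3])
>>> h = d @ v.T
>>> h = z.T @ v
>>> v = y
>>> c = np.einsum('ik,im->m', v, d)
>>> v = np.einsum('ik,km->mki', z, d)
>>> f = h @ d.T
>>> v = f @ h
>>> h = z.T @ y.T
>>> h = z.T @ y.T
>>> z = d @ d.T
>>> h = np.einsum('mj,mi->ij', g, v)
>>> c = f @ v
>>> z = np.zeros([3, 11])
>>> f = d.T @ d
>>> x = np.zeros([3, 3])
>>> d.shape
(3, 11)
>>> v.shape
(3, 11)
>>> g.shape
(3, 37)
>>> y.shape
(3, 19)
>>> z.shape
(3, 11)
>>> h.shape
(11, 37)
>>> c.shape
(3, 11)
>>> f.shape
(11, 11)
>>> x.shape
(3, 3)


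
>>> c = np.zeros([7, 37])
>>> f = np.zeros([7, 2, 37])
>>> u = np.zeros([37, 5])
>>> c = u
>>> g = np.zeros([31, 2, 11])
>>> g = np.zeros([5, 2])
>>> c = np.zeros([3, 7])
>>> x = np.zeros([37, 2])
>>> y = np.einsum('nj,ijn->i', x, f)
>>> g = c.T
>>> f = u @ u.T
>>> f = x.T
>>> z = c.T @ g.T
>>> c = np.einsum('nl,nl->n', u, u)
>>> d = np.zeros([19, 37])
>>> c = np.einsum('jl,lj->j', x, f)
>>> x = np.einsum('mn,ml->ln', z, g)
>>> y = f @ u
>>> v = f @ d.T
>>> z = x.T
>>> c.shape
(37,)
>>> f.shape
(2, 37)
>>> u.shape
(37, 5)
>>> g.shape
(7, 3)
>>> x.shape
(3, 7)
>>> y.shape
(2, 5)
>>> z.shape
(7, 3)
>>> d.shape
(19, 37)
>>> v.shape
(2, 19)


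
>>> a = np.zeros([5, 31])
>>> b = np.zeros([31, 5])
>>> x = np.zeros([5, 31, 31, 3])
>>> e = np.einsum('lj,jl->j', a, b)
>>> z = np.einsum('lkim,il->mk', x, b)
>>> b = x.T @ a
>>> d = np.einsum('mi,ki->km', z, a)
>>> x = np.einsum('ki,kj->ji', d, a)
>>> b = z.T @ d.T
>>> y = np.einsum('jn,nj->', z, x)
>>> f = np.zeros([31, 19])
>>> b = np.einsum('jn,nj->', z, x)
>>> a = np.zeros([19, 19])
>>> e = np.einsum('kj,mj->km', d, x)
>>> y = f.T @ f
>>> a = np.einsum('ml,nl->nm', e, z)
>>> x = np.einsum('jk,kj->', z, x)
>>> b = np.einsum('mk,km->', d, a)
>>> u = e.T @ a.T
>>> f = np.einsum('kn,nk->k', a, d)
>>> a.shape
(3, 5)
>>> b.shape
()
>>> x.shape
()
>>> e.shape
(5, 31)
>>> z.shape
(3, 31)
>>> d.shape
(5, 3)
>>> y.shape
(19, 19)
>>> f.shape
(3,)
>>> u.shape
(31, 3)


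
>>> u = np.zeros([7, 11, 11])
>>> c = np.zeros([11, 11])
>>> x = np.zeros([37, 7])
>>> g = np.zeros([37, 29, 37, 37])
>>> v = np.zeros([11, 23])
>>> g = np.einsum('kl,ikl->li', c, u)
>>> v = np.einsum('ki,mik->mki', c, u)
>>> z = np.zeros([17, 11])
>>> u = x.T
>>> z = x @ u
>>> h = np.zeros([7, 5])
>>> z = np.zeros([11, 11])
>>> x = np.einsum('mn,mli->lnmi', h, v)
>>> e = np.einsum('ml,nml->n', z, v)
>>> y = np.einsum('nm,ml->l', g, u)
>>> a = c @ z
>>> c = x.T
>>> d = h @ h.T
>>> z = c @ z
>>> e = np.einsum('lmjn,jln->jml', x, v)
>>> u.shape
(7, 37)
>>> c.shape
(11, 7, 5, 11)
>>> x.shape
(11, 5, 7, 11)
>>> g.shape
(11, 7)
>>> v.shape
(7, 11, 11)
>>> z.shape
(11, 7, 5, 11)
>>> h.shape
(7, 5)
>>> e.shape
(7, 5, 11)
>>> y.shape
(37,)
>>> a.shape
(11, 11)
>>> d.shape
(7, 7)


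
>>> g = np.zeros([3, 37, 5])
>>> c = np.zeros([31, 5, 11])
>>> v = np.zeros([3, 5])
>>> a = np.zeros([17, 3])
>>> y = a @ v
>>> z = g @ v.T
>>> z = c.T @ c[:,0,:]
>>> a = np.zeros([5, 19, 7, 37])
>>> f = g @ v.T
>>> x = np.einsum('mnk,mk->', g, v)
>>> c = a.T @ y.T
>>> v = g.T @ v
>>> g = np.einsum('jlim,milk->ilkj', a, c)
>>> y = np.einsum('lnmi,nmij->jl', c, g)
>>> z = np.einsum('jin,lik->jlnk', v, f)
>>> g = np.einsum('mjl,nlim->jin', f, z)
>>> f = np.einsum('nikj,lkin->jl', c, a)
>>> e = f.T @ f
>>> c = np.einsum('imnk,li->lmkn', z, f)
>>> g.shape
(37, 5, 5)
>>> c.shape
(17, 3, 3, 5)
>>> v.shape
(5, 37, 5)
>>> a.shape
(5, 19, 7, 37)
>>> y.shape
(5, 37)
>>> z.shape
(5, 3, 5, 3)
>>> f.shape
(17, 5)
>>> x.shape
()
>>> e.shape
(5, 5)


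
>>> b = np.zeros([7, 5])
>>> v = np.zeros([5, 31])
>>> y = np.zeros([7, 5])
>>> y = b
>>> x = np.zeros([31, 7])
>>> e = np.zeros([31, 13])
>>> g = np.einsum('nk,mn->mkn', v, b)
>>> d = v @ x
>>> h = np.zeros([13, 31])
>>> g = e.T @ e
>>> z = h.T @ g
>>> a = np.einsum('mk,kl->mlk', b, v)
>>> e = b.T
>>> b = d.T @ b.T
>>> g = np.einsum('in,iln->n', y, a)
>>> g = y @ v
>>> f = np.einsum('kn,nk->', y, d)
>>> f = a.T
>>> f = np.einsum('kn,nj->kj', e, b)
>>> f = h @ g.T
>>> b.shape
(7, 7)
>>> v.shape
(5, 31)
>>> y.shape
(7, 5)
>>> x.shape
(31, 7)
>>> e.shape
(5, 7)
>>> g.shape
(7, 31)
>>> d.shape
(5, 7)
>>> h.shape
(13, 31)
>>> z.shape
(31, 13)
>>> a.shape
(7, 31, 5)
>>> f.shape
(13, 7)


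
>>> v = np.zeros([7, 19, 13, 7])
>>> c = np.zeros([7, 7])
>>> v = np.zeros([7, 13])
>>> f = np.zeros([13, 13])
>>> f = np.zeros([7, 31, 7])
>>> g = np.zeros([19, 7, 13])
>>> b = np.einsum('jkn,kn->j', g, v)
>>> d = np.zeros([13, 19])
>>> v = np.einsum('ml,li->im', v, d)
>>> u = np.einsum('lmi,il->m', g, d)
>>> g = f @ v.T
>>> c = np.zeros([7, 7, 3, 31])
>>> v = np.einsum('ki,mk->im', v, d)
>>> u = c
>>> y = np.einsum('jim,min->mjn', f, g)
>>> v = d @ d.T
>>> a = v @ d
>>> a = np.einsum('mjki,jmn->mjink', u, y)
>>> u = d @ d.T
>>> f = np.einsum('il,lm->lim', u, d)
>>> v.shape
(13, 13)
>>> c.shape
(7, 7, 3, 31)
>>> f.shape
(13, 13, 19)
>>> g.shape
(7, 31, 19)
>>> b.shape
(19,)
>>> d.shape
(13, 19)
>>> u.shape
(13, 13)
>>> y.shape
(7, 7, 19)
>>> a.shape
(7, 7, 31, 19, 3)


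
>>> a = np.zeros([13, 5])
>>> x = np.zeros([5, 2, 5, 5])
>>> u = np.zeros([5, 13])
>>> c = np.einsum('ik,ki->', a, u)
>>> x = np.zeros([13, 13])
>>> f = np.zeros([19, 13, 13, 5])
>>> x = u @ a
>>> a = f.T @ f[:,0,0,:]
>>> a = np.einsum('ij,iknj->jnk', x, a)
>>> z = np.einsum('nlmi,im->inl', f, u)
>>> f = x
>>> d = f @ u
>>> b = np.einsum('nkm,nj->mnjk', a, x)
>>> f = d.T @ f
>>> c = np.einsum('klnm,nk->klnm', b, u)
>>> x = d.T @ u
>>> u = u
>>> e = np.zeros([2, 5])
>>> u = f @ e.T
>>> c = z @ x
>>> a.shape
(5, 13, 13)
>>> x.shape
(13, 13)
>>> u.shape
(13, 2)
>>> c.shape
(5, 19, 13)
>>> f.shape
(13, 5)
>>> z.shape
(5, 19, 13)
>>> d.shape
(5, 13)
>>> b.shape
(13, 5, 5, 13)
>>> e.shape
(2, 5)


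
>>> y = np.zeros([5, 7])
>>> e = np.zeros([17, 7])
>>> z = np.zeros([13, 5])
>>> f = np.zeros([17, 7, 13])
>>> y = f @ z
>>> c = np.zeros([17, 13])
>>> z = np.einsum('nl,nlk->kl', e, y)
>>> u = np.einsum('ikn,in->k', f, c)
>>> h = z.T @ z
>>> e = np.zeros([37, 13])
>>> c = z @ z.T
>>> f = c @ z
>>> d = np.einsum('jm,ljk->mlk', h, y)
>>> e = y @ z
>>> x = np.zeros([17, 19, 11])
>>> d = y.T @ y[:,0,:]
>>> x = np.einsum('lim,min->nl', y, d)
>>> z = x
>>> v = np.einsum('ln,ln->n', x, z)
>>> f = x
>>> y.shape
(17, 7, 5)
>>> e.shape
(17, 7, 7)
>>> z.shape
(5, 17)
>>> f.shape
(5, 17)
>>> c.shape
(5, 5)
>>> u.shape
(7,)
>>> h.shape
(7, 7)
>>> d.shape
(5, 7, 5)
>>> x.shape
(5, 17)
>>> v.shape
(17,)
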